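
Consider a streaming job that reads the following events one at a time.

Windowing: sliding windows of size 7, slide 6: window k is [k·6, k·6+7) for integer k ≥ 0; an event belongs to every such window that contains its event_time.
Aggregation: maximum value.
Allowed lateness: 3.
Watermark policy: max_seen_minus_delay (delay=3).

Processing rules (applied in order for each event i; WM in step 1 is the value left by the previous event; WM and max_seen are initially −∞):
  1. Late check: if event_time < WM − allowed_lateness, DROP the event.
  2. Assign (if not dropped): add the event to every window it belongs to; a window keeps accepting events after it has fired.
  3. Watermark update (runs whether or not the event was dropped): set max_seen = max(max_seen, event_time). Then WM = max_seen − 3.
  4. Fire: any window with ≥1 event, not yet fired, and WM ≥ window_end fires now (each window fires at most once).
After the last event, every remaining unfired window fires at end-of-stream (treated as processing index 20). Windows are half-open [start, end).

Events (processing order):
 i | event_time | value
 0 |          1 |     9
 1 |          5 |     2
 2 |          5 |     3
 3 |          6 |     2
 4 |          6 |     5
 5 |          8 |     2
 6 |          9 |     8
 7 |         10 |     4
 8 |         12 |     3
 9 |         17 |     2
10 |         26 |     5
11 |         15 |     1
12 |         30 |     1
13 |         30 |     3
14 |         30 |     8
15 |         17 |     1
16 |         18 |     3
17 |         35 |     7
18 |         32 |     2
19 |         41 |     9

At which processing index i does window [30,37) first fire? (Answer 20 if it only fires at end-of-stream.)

i=0 t=1 v=9: → [0,7); WM=-2
i=1 t=5 v=2: → [0,7); WM=2
i=2 t=5 v=3: → [0,7); WM=2
i=3 t=6 v=2: → [6,13),[0,7); WM=3
i=4 t=6 v=5: → [6,13),[0,7); WM=3
i=5 t=8 v=2: → [6,13); WM=5
i=6 t=9 v=8: → [6,13); WM=6
i=7 t=10 v=4: → [6,13); WM=7; [0,7) fires=9
i=8 t=12 v=3: → [12,19),[6,13); WM=9
i=9 t=17 v=2: → [12,19); WM=14; [6,13) fires=8
i=10 t=26 v=5: → [24,31); WM=23; [12,19) fires=3
i=11 t=15 v=1: DROP (t<23-3); WM=23
i=12 t=30 v=1: → [30,37),[24,31); WM=27
i=13 t=30 v=3: → [30,37),[24,31); WM=27
i=14 t=30 v=8: → [30,37),[24,31); WM=27
i=15 t=17 v=1: DROP (t<27-3); WM=27
i=16 t=18 v=3: DROP (t<27-3); WM=27
i=17 t=35 v=7: → [30,37); WM=32; [24,31) fires=8
i=18 t=32 v=2: → [30,37); WM=32
i=19 t=41 v=9: → [36,43); WM=38; [30,37) fires=8

19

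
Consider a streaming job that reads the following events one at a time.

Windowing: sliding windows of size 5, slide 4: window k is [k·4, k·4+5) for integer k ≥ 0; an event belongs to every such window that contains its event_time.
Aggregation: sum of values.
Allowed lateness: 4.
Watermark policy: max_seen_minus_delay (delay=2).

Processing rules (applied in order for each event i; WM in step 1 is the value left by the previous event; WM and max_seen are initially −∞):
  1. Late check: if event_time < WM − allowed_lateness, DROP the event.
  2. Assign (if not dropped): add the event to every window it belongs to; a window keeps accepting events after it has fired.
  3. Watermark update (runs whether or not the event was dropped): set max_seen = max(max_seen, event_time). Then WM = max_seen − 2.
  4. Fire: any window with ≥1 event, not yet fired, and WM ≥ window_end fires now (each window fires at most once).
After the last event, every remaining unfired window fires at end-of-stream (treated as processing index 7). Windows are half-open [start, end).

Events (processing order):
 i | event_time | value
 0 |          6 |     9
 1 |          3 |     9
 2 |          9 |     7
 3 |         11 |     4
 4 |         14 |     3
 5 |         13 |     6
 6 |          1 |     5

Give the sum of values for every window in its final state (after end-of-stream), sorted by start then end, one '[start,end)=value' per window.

i=0 t=6 v=9: → [4,9); WM=4
i=1 t=3 v=9: → [0,5); WM=4
i=2 t=9 v=7: → [8,13); WM=7; [0,5) fires=9
i=3 t=11 v=4: → [8,13); WM=9; [4,9) fires=9
i=4 t=14 v=3: → [12,17); WM=12
i=5 t=13 v=6: → [12,17); WM=12
i=6 t=1 v=5: DROP (t<12-4); WM=12

[0,5)=9 [4,9)=9 [8,13)=11 [12,17)=9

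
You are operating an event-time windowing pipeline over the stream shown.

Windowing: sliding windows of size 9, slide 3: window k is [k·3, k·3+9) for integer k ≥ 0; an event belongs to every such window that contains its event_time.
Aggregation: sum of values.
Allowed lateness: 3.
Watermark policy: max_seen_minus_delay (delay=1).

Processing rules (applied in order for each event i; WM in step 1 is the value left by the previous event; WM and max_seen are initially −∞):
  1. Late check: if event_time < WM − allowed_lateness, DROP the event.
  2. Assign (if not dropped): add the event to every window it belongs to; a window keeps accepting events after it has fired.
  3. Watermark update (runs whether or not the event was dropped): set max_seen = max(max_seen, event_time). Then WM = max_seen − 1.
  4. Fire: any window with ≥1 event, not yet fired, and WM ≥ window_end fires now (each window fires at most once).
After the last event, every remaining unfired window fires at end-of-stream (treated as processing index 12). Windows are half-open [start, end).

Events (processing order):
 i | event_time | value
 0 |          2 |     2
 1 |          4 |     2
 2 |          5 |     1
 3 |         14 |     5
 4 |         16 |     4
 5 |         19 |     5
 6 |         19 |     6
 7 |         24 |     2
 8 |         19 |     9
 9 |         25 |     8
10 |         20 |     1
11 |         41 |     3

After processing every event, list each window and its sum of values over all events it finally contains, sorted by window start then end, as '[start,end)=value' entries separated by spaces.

[0,9)=5 [3,12)=3 [6,15)=5 [9,18)=9 [12,21)=20 [15,24)=15 [18,27)=21 [21,30)=10 [24,33)=10 [33,42)=3 [36,45)=3 [39,48)=3

i=0 t=2 v=2: → [0,9); WM=1
i=1 t=4 v=2: → [3,12),[0,9); WM=3
i=2 t=5 v=1: → [3,12),[0,9); WM=4
i=3 t=14 v=5: → [12,21),[9,18),[6,15); WM=13; [0,9) fires=5 [3,12) fires=3
i=4 t=16 v=4: → [15,24),[12,21),[9,18); WM=15; [6,15) fires=5
i=5 t=19 v=5: → [18,27),[15,24),[12,21); WM=18; [9,18) fires=9
i=6 t=19 v=6: → [18,27),[15,24),[12,21); WM=18
i=7 t=24 v=2: → [24,33),[21,30),[18,27); WM=23; [12,21) fires=20
i=8 t=19 v=9: DROP (t<23-3); WM=23
i=9 t=25 v=8: → [24,33),[21,30),[18,27); WM=24; [15,24) fires=15
i=10 t=20 v=1: DROP (t<24-3); WM=24
i=11 t=41 v=3: → [39,48),[36,45),[33,42); WM=40; [18,27) fires=21 [21,30) fires=10 [24,33) fires=10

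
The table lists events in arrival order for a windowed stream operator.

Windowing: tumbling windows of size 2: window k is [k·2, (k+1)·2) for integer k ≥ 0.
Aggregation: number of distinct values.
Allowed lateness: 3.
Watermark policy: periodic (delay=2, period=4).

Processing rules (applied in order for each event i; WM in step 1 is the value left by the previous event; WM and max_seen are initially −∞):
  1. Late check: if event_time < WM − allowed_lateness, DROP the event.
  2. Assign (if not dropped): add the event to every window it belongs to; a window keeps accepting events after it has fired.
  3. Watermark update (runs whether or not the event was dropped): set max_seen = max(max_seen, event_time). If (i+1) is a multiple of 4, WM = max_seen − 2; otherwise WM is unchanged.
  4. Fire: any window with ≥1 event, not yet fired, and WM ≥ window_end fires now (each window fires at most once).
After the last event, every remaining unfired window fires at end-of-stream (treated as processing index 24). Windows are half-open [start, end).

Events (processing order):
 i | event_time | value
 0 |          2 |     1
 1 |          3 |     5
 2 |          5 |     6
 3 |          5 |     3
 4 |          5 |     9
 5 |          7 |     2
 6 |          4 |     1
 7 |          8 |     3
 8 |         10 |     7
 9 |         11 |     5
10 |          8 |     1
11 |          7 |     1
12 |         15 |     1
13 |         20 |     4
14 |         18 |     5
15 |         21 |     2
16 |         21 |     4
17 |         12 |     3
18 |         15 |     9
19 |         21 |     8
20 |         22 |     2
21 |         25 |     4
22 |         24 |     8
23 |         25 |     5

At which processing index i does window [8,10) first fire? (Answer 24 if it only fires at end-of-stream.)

i=0 t=2 v=1: → [2,4); WM=−∞
i=1 t=3 v=5: → [2,4); WM=−∞
i=2 t=5 v=6: → [4,6); WM=−∞
i=3 t=5 v=3: → [4,6); WM=3
i=4 t=5 v=9: → [4,6); WM=3
i=5 t=7 v=2: → [6,8); WM=3
i=6 t=4 v=1: → [4,6); WM=3
i=7 t=8 v=3: → [8,10); WM=6; [2,4) fires=2 [4,6) fires=4
i=8 t=10 v=7: → [10,12); WM=6
i=9 t=11 v=5: → [10,12); WM=6
i=10 t=8 v=1: → [8,10); WM=6
i=11 t=7 v=1: → [6,8); WM=9; [6,8) fires=2
i=12 t=15 v=1: → [14,16); WM=9
i=13 t=20 v=4: → [20,22); WM=9
i=14 t=18 v=5: → [18,20); WM=9
i=15 t=21 v=2: → [20,22); WM=19; [8,10) fires=2 [10,12) fires=2 [14,16) fires=1
i=16 t=21 v=4: → [20,22); WM=19
i=17 t=12 v=3: DROP (t<19-3); WM=19
i=18 t=15 v=9: DROP (t<19-3); WM=19
i=19 t=21 v=8: → [20,22); WM=19
i=20 t=22 v=2: → [22,24); WM=19
i=21 t=25 v=4: → [24,26); WM=19
i=22 t=24 v=8: → [24,26); WM=19
i=23 t=25 v=5: → [24,26); WM=23; [18,20) fires=1 [20,22) fires=3

15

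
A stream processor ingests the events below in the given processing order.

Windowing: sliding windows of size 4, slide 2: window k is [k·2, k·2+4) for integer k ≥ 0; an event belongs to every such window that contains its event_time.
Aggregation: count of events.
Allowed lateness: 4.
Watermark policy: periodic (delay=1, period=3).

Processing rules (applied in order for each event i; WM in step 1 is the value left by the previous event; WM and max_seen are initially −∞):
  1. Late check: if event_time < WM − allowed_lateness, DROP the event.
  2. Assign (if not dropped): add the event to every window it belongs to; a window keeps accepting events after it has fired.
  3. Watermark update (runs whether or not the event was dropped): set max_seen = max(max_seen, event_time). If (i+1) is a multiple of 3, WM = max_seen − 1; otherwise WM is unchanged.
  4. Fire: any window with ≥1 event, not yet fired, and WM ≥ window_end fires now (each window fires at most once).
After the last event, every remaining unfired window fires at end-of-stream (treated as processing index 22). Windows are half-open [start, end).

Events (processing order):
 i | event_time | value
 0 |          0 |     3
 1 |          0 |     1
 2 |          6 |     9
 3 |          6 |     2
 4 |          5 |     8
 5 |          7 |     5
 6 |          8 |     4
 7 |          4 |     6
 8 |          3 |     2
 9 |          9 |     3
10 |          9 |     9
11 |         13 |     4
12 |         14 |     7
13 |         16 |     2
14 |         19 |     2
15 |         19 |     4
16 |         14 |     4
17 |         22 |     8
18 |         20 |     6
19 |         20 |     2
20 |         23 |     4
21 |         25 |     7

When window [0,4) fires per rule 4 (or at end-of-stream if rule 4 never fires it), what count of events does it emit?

2

i=0 t=0 v=3: → [0,4); WM=−∞
i=1 t=0 v=1: → [0,4); WM=−∞
i=2 t=6 v=9: → [6,10),[4,8); WM=5; [0,4) fires=2
i=3 t=6 v=2: → [6,10),[4,8); WM=5
i=4 t=5 v=8: → [4,8),[2,6); WM=5
i=5 t=7 v=5: → [6,10),[4,8); WM=6; [2,6) fires=1
i=6 t=8 v=4: → [8,12),[6,10); WM=6
i=7 t=4 v=6: → [4,8),[2,6); WM=6
i=8 t=3 v=2: → [2,6),[0,4); WM=7
i=9 t=9 v=3: → [8,12),[6,10); WM=7
i=10 t=9 v=9: → [8,12),[6,10); WM=7
i=11 t=13 v=4: → [12,16),[10,14); WM=12; [4,8) fires=5 [6,10) fires=6 [8,12) fires=3
i=12 t=14 v=7: → [14,18),[12,16); WM=12
i=13 t=16 v=2: → [16,20),[14,18); WM=12
i=14 t=19 v=2: → [18,22),[16,20); WM=18; [10,14) fires=1 [12,16) fires=2 [14,18) fires=2
i=15 t=19 v=4: → [18,22),[16,20); WM=18
i=16 t=14 v=4: → [14,18),[12,16); WM=18
i=17 t=22 v=8: → [22,26),[20,24); WM=21; [16,20) fires=3
i=18 t=20 v=6: → [20,24),[18,22); WM=21
i=19 t=20 v=2: → [20,24),[18,22); WM=21
i=20 t=23 v=4: → [22,26),[20,24); WM=22; [18,22) fires=4
i=21 t=25 v=7: → [24,28),[22,26); WM=22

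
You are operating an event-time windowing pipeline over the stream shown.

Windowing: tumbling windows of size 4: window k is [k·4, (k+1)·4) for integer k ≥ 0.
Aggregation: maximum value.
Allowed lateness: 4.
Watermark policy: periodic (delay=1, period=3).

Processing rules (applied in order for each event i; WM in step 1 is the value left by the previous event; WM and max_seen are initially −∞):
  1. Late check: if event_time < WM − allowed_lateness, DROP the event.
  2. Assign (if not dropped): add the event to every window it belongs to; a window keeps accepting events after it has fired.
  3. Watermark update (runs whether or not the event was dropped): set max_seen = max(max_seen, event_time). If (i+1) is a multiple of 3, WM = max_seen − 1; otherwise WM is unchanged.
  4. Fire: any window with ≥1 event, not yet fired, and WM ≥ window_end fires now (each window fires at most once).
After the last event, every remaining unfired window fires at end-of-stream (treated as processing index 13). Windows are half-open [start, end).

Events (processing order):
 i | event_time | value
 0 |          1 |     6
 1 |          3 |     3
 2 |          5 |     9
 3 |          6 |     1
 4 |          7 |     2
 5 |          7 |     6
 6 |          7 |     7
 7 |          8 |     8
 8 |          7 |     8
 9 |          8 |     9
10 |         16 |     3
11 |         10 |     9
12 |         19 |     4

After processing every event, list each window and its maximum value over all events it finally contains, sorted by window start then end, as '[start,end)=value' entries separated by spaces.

i=0 t=1 v=6: → [0,4); WM=−∞
i=1 t=3 v=3: → [0,4); WM=−∞
i=2 t=5 v=9: → [4,8); WM=4; [0,4) fires=6
i=3 t=6 v=1: → [4,8); WM=4
i=4 t=7 v=2: → [4,8); WM=4
i=5 t=7 v=6: → [4,8); WM=6
i=6 t=7 v=7: → [4,8); WM=6
i=7 t=8 v=8: → [8,12); WM=6
i=8 t=7 v=8: → [4,8); WM=7
i=9 t=8 v=9: → [8,12); WM=7
i=10 t=16 v=3: → [16,20); WM=7
i=11 t=10 v=9: → [8,12); WM=15; [4,8) fires=9 [8,12) fires=9
i=12 t=19 v=4: → [16,20); WM=15

[0,4)=6 [4,8)=9 [8,12)=9 [16,20)=4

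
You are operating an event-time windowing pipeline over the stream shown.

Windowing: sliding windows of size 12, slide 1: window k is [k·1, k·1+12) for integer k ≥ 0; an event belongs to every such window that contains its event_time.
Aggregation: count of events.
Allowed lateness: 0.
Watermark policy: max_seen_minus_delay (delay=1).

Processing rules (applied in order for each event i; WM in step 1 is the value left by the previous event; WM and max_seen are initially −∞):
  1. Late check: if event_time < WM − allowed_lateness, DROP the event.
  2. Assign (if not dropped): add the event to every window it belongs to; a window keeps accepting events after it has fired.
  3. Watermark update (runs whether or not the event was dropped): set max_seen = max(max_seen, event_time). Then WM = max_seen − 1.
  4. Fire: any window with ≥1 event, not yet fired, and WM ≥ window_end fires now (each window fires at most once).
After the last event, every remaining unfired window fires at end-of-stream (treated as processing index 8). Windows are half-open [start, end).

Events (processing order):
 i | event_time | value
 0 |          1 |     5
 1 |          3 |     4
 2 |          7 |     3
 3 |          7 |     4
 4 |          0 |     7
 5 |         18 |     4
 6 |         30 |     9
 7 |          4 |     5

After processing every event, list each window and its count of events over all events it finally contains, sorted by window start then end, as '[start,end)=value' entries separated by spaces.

i=0 t=1 v=5: → [1,13),[0,12); WM=0
i=1 t=3 v=4: → [3,15),[2,14),[1,13),[0,12); WM=2
i=2 t=7 v=3: → [7,19),[6,18),[5,17),[4,16),[3,15),[2,14),[1,13),[0,12); WM=6
i=3 t=7 v=4: → [7,19),[6,18),[5,17),[4,16),[3,15),[2,14),[1,13),[0,12); WM=6
i=4 t=0 v=7: DROP (t<6-0); WM=6
i=5 t=18 v=4: → [18,30),[17,29),[16,28),[15,27),[14,26),[13,25),[12,24),[11,23),[10,22),[9,21),[8,20),[7,19); WM=17; [0,12) fires=4 [1,13) fires=4 [2,14) fires=3 [3,15) fires=3 [4,16) fires=2 [5,17) fires=2
i=6 t=30 v=9: → [30,42),[29,41),[28,40),[27,39),[26,38),[25,37),[24,36),[23,35),[22,34),[21,33),[20,32),[19,31); WM=29; [6,18) fires=2 [7,19) fires=3 [8,20) fires=1 [9,21) fires=1 [10,22) fires=1 [11,23) fires=1 [12,24) fires=1 [13,25) fires=1 [14,26) fires=1 [15,27) fires=1 [16,28) fires=1 [17,29) fires=1
i=7 t=4 v=5: DROP (t<29-0); WM=29

[0,12)=4 [1,13)=4 [2,14)=3 [3,15)=3 [4,16)=2 [5,17)=2 [6,18)=2 [7,19)=3 [8,20)=1 [9,21)=1 [10,22)=1 [11,23)=1 [12,24)=1 [13,25)=1 [14,26)=1 [15,27)=1 [16,28)=1 [17,29)=1 [18,30)=1 [19,31)=1 [20,32)=1 [21,33)=1 [22,34)=1 [23,35)=1 [24,36)=1 [25,37)=1 [26,38)=1 [27,39)=1 [28,40)=1 [29,41)=1 [30,42)=1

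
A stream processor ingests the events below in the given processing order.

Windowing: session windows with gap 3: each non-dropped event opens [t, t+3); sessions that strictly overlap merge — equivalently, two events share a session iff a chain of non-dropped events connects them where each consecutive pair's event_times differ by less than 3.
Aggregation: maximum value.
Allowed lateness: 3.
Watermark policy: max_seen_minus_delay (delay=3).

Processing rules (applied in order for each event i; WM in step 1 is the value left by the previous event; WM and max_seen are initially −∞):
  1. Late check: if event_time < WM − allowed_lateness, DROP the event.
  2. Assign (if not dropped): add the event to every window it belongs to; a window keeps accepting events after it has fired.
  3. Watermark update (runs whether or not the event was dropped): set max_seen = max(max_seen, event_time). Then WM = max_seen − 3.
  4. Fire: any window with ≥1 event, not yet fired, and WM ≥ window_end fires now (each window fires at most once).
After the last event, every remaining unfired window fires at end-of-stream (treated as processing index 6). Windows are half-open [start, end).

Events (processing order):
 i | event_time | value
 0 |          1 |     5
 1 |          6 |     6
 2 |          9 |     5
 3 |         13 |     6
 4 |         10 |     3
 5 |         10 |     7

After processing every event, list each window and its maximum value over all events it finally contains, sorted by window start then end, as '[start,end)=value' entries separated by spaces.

[1,4)=5 [6,9)=6 [9,13)=7 [13,16)=6

i=0 t=1 v=5: → [1,4); WM=-2
i=1 t=6 v=6: → [6,9); WM=3
i=2 t=9 v=5: → [9,12); WM=6
i=3 t=13 v=6: → [13,16); WM=10
i=4 t=10 v=3: → [9,13); WM=10
i=5 t=10 v=7: → [9,13); WM=10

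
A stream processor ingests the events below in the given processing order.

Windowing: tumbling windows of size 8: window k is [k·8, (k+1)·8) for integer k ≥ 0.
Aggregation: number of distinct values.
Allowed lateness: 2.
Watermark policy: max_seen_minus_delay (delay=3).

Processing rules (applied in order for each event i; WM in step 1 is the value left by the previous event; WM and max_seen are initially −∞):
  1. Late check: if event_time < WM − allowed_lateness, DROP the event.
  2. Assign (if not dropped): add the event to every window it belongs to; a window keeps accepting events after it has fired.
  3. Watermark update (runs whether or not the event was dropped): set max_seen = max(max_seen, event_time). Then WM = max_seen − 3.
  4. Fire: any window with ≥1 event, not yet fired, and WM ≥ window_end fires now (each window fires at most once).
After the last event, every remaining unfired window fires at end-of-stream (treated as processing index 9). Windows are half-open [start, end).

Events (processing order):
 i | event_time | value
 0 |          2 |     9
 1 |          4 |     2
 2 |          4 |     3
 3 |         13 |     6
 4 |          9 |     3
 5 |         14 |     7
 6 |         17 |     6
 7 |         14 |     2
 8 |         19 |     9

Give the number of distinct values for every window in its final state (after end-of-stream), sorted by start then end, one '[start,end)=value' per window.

[0,8)=3 [8,16)=4 [16,24)=2

i=0 t=2 v=9: → [0,8); WM=-1
i=1 t=4 v=2: → [0,8); WM=1
i=2 t=4 v=3: → [0,8); WM=1
i=3 t=13 v=6: → [8,16); WM=10; [0,8) fires=3
i=4 t=9 v=3: → [8,16); WM=10
i=5 t=14 v=7: → [8,16); WM=11
i=6 t=17 v=6: → [16,24); WM=14
i=7 t=14 v=2: → [8,16); WM=14
i=8 t=19 v=9: → [16,24); WM=16; [8,16) fires=4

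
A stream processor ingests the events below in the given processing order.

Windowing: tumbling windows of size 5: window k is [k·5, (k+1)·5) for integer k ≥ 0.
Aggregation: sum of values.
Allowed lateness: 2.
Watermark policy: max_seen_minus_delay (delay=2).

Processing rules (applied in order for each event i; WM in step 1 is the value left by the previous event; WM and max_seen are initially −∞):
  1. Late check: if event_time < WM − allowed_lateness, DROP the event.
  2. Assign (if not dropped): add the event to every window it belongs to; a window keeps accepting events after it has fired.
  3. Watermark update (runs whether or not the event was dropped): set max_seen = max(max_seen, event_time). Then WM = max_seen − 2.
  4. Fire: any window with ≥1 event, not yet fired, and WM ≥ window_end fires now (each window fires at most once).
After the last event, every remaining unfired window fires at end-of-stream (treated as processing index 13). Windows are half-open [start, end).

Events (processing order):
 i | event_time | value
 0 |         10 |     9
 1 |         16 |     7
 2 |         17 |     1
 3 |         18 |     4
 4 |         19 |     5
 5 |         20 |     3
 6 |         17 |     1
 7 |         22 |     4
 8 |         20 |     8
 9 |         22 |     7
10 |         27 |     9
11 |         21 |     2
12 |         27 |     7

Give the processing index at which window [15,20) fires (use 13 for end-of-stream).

7

i=0 t=10 v=9: → [10,15); WM=8
i=1 t=16 v=7: → [15,20); WM=14
i=2 t=17 v=1: → [15,20); WM=15; [10,15) fires=9
i=3 t=18 v=4: → [15,20); WM=16
i=4 t=19 v=5: → [15,20); WM=17
i=5 t=20 v=3: → [20,25); WM=18
i=6 t=17 v=1: → [15,20); WM=18
i=7 t=22 v=4: → [20,25); WM=20; [15,20) fires=18
i=8 t=20 v=8: → [20,25); WM=20
i=9 t=22 v=7: → [20,25); WM=20
i=10 t=27 v=9: → [25,30); WM=25; [20,25) fires=22
i=11 t=21 v=2: DROP (t<25-2); WM=25
i=12 t=27 v=7: → [25,30); WM=25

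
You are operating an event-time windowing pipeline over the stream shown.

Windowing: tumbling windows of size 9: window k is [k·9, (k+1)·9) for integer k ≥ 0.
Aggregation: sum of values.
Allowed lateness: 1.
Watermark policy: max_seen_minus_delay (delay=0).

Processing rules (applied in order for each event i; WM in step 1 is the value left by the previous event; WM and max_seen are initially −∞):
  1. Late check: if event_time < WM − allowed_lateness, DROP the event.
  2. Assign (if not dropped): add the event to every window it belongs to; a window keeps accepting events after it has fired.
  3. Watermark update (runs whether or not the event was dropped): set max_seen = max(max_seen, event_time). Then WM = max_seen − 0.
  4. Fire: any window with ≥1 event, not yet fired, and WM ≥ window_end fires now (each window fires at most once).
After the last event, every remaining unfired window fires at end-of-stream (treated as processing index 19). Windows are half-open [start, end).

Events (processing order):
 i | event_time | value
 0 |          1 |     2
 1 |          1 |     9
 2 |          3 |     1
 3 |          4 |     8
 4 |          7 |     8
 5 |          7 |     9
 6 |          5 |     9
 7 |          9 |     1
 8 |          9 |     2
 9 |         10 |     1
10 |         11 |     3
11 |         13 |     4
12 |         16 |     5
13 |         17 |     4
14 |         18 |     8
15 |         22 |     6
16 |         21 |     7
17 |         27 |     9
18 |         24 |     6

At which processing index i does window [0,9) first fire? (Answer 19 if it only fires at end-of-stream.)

i=0 t=1 v=2: → [0,9); WM=1
i=1 t=1 v=9: → [0,9); WM=1
i=2 t=3 v=1: → [0,9); WM=3
i=3 t=4 v=8: → [0,9); WM=4
i=4 t=7 v=8: → [0,9); WM=7
i=5 t=7 v=9: → [0,9); WM=7
i=6 t=5 v=9: DROP (t<7-1); WM=7
i=7 t=9 v=1: → [9,18); WM=9; [0,9) fires=37
i=8 t=9 v=2: → [9,18); WM=9
i=9 t=10 v=1: → [9,18); WM=10
i=10 t=11 v=3: → [9,18); WM=11
i=11 t=13 v=4: → [9,18); WM=13
i=12 t=16 v=5: → [9,18); WM=16
i=13 t=17 v=4: → [9,18); WM=17
i=14 t=18 v=8: → [18,27); WM=18; [9,18) fires=20
i=15 t=22 v=6: → [18,27); WM=22
i=16 t=21 v=7: → [18,27); WM=22
i=17 t=27 v=9: → [27,36); WM=27; [18,27) fires=21
i=18 t=24 v=6: DROP (t<27-1); WM=27

7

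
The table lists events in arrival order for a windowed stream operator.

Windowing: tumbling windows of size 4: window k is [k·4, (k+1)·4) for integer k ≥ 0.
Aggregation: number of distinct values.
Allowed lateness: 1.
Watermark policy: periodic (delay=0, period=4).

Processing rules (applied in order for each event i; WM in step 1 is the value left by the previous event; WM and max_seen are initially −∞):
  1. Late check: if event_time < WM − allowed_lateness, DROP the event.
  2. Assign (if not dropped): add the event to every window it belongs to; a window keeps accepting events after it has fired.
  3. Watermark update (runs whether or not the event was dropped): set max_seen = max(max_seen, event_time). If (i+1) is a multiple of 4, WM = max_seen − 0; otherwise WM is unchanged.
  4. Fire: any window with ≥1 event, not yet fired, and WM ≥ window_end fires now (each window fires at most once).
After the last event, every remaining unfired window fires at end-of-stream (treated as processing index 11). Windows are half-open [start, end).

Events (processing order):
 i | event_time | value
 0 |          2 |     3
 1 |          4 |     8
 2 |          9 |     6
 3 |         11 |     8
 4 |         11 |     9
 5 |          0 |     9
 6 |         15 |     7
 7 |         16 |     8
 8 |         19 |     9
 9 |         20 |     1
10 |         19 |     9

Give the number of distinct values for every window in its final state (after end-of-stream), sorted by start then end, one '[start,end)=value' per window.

[0,4)=1 [4,8)=1 [8,12)=3 [12,16)=1 [16,20)=2 [20,24)=1

i=0 t=2 v=3: → [0,4); WM=−∞
i=1 t=4 v=8: → [4,8); WM=−∞
i=2 t=9 v=6: → [8,12); WM=−∞
i=3 t=11 v=8: → [8,12); WM=11; [0,4) fires=1 [4,8) fires=1
i=4 t=11 v=9: → [8,12); WM=11
i=5 t=0 v=9: DROP (t<11-1); WM=11
i=6 t=15 v=7: → [12,16); WM=11
i=7 t=16 v=8: → [16,20); WM=16; [8,12) fires=3 [12,16) fires=1
i=8 t=19 v=9: → [16,20); WM=16
i=9 t=20 v=1: → [20,24); WM=16
i=10 t=19 v=9: → [16,20); WM=16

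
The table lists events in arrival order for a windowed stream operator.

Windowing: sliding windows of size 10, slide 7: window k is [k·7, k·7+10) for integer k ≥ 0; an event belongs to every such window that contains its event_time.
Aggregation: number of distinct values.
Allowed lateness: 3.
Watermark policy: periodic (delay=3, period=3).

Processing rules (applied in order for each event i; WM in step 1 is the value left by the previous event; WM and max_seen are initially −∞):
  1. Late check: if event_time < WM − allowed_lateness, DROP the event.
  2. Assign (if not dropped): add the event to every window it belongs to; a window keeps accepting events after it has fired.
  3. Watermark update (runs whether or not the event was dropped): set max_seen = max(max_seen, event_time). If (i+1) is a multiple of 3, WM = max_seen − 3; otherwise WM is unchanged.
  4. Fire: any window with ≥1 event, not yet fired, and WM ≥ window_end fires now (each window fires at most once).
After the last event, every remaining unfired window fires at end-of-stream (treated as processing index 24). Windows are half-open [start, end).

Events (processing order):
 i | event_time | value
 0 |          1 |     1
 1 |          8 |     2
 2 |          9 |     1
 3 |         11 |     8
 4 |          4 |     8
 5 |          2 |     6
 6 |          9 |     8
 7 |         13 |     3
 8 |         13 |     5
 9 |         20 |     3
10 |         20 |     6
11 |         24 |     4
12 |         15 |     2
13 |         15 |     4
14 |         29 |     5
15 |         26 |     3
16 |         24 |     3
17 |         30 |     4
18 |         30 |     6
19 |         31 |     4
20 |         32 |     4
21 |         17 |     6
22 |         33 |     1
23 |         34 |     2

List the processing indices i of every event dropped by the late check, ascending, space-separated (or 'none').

5 12 13 21

i=0 t=1 v=1: → [0,10); WM=−∞
i=1 t=8 v=2: → [7,17),[0,10); WM=−∞
i=2 t=9 v=1: → [7,17),[0,10); WM=6
i=3 t=11 v=8: → [7,17); WM=6
i=4 t=4 v=8: → [0,10); WM=6
i=5 t=2 v=6: DROP (t<6-3); WM=8
i=6 t=9 v=8: → [7,17),[0,10); WM=8
i=7 t=13 v=3: → [7,17); WM=8
i=8 t=13 v=5: → [7,17); WM=10; [0,10) fires=3
i=9 t=20 v=3: → [14,24); WM=10
i=10 t=20 v=6: → [14,24); WM=10
i=11 t=24 v=4: → [21,31); WM=21; [7,17) fires=5
i=12 t=15 v=2: DROP (t<21-3); WM=21
i=13 t=15 v=4: DROP (t<21-3); WM=21
i=14 t=29 v=5: → [28,38),[21,31); WM=26; [14,24) fires=2
i=15 t=26 v=3: → [21,31); WM=26
i=16 t=24 v=3: → [21,31); WM=26
i=17 t=30 v=4: → [28,38),[21,31); WM=27
i=18 t=30 v=6: → [28,38),[21,31); WM=27
i=19 t=31 v=4: → [28,38); WM=27
i=20 t=32 v=4: → [28,38); WM=29
i=21 t=17 v=6: DROP (t<29-3); WM=29
i=22 t=33 v=1: → [28,38); WM=29
i=23 t=34 v=2: → [28,38); WM=31; [21,31) fires=4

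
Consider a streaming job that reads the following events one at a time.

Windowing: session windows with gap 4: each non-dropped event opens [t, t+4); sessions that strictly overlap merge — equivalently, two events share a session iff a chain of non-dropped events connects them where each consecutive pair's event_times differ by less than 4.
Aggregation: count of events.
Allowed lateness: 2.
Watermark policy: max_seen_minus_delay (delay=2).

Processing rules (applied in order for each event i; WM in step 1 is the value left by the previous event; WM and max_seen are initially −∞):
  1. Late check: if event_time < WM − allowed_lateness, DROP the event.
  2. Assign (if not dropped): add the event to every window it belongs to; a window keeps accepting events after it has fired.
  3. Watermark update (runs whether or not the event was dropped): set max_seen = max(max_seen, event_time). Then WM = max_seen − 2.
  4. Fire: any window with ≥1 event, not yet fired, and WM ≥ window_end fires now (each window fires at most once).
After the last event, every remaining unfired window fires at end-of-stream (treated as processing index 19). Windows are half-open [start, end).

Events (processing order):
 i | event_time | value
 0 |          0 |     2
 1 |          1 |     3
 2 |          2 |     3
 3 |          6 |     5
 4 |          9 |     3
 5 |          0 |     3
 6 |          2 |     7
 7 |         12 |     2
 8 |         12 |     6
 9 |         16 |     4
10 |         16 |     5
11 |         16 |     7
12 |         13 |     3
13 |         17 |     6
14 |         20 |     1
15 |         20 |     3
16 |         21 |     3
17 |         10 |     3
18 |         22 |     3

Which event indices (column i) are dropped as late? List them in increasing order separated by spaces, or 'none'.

i=0 t=0 v=2: → [0,4); WM=-2
i=1 t=1 v=3: → [0,5); WM=-1
i=2 t=2 v=3: → [0,6); WM=0
i=3 t=6 v=5: → [6,10); WM=4
i=4 t=9 v=3: → [6,13); WM=7
i=5 t=0 v=3: DROP (t<7-2); WM=7
i=6 t=2 v=7: DROP (t<7-2); WM=7
i=7 t=12 v=2: → [6,16); WM=10
i=8 t=12 v=6: → [6,16); WM=10
i=9 t=16 v=4: → [16,20); WM=14
i=10 t=16 v=5: → [16,20); WM=14
i=11 t=16 v=7: → [16,20); WM=14
i=12 t=13 v=3: → [6,20); WM=14
i=13 t=17 v=6: → [6,21); WM=15
i=14 t=20 v=1: → [6,24); WM=18
i=15 t=20 v=3: → [6,24); WM=18
i=16 t=21 v=3: → [6,25); WM=19
i=17 t=10 v=3: DROP (t<19-2); WM=19
i=18 t=22 v=3: → [6,26); WM=20

5 6 17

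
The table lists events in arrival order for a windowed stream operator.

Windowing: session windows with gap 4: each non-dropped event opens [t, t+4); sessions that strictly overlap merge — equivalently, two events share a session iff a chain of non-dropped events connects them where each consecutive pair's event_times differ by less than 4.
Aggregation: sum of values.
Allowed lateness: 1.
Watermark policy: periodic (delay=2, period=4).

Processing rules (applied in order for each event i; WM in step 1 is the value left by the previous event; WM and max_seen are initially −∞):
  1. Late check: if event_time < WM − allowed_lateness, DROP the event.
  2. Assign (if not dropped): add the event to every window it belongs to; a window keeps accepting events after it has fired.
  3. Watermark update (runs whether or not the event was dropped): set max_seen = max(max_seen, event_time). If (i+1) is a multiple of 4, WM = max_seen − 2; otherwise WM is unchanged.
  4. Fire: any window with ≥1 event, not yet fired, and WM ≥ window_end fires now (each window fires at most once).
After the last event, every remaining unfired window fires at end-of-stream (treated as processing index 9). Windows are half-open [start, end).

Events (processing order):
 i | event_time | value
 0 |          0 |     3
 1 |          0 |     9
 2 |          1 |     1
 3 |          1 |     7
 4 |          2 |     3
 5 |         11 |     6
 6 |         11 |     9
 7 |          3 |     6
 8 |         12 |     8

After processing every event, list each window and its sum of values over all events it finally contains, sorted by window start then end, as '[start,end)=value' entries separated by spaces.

i=0 t=0 v=3: → [0,4); WM=−∞
i=1 t=0 v=9: → [0,4); WM=−∞
i=2 t=1 v=1: → [0,5); WM=−∞
i=3 t=1 v=7: → [0,5); WM=-1
i=4 t=2 v=3: → [0,6); WM=-1
i=5 t=11 v=6: → [11,15); WM=-1
i=6 t=11 v=9: → [11,15); WM=-1
i=7 t=3 v=6: → [0,7); WM=9
i=8 t=12 v=8: → [11,16); WM=9

[0,7)=29 [11,16)=23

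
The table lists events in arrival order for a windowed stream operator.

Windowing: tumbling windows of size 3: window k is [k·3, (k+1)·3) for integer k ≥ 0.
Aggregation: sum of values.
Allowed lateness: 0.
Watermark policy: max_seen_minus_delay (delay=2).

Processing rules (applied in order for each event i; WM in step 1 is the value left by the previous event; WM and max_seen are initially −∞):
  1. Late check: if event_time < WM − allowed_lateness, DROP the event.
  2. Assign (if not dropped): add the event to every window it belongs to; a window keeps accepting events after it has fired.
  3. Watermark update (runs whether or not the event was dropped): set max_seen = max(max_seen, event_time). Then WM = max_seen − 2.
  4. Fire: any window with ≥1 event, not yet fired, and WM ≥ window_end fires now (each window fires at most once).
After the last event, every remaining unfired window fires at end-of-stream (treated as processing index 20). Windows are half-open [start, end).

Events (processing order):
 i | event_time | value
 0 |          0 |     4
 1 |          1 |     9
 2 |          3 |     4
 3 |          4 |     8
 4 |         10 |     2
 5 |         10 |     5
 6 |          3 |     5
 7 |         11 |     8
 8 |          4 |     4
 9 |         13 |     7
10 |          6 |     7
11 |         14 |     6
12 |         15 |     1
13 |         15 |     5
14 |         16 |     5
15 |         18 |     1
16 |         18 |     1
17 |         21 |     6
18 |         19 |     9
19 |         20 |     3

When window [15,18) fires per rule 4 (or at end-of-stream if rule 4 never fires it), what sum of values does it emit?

i=0 t=0 v=4: → [0,3); WM=-2
i=1 t=1 v=9: → [0,3); WM=-1
i=2 t=3 v=4: → [3,6); WM=1
i=3 t=4 v=8: → [3,6); WM=2
i=4 t=10 v=2: → [9,12); WM=8; [0,3) fires=13 [3,6) fires=12
i=5 t=10 v=5: → [9,12); WM=8
i=6 t=3 v=5: DROP (t<8-0); WM=8
i=7 t=11 v=8: → [9,12); WM=9
i=8 t=4 v=4: DROP (t<9-0); WM=9
i=9 t=13 v=7: → [12,15); WM=11
i=10 t=6 v=7: DROP (t<11-0); WM=11
i=11 t=14 v=6: → [12,15); WM=12; [9,12) fires=15
i=12 t=15 v=1: → [15,18); WM=13
i=13 t=15 v=5: → [15,18); WM=13
i=14 t=16 v=5: → [15,18); WM=14
i=15 t=18 v=1: → [18,21); WM=16; [12,15) fires=13
i=16 t=18 v=1: → [18,21); WM=16
i=17 t=21 v=6: → [21,24); WM=19; [15,18) fires=11
i=18 t=19 v=9: → [18,21); WM=19
i=19 t=20 v=3: → [18,21); WM=19

11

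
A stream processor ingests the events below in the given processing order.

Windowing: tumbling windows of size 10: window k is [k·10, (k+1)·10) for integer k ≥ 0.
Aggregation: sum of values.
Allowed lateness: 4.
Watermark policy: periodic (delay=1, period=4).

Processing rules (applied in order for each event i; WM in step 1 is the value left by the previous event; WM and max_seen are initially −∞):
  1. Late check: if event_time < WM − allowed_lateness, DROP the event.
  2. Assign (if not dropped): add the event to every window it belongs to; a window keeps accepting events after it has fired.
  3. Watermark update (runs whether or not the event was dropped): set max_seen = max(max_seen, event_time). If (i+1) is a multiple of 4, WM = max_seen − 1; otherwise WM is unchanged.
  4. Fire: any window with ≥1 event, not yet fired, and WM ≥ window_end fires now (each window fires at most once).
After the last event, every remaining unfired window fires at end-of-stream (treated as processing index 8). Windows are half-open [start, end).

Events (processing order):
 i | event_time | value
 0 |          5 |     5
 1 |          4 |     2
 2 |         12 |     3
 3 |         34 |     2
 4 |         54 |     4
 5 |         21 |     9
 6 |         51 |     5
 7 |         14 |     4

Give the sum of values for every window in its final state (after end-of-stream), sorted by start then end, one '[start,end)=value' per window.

i=0 t=5 v=5: → [0,10); WM=−∞
i=1 t=4 v=2: → [0,10); WM=−∞
i=2 t=12 v=3: → [10,20); WM=−∞
i=3 t=34 v=2: → [30,40); WM=33; [0,10) fires=7 [10,20) fires=3
i=4 t=54 v=4: → [50,60); WM=33
i=5 t=21 v=9: DROP (t<33-4); WM=33
i=6 t=51 v=5: → [50,60); WM=33
i=7 t=14 v=4: DROP (t<33-4); WM=53; [30,40) fires=2

[0,10)=7 [10,20)=3 [30,40)=2 [50,60)=9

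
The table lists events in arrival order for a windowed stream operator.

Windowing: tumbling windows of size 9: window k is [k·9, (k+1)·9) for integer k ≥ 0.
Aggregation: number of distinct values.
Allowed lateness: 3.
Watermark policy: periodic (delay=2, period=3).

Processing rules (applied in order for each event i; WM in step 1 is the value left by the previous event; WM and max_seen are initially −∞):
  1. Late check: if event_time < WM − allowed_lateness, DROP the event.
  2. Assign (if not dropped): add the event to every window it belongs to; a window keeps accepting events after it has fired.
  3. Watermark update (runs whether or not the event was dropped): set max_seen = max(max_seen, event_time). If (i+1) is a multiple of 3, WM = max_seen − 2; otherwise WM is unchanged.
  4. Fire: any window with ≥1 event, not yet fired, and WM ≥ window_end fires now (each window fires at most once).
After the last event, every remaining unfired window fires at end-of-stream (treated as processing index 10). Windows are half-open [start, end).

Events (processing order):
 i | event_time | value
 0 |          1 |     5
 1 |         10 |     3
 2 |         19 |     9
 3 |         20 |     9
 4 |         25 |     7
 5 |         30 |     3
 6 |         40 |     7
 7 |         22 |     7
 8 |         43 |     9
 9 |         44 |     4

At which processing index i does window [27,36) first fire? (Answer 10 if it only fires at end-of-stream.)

8

i=0 t=1 v=5: → [0,9); WM=−∞
i=1 t=10 v=3: → [9,18); WM=−∞
i=2 t=19 v=9: → [18,27); WM=17; [0,9) fires=1
i=3 t=20 v=9: → [18,27); WM=17
i=4 t=25 v=7: → [18,27); WM=17
i=5 t=30 v=3: → [27,36); WM=28; [9,18) fires=1 [18,27) fires=2
i=6 t=40 v=7: → [36,45); WM=28
i=7 t=22 v=7: DROP (t<28-3); WM=28
i=8 t=43 v=9: → [36,45); WM=41; [27,36) fires=1
i=9 t=44 v=4: → [36,45); WM=41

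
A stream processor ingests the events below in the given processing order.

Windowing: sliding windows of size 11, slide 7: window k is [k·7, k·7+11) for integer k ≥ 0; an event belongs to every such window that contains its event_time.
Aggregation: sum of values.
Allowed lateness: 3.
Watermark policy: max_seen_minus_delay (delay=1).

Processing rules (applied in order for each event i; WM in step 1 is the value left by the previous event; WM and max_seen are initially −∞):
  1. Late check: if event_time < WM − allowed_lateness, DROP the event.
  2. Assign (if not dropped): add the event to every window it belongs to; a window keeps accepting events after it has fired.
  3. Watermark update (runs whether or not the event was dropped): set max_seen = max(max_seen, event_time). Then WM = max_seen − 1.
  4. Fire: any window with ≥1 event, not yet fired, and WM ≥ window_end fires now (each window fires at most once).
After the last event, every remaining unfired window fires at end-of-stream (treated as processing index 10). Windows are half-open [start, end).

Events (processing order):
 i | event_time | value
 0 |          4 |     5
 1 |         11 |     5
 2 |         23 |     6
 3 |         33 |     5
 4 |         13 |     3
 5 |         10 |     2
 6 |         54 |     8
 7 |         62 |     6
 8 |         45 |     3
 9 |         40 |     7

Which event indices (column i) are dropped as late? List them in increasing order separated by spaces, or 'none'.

4 5 8 9

i=0 t=4 v=5: → [0,11); WM=3
i=1 t=11 v=5: → [7,18); WM=10
i=2 t=23 v=6: → [21,32),[14,25); WM=22; [0,11) fires=5 [7,18) fires=5
i=3 t=33 v=5: → [28,39); WM=32; [14,25) fires=6 [21,32) fires=6
i=4 t=13 v=3: DROP (t<32-3); WM=32
i=5 t=10 v=2: DROP (t<32-3); WM=32
i=6 t=54 v=8: → [49,60); WM=53; [28,39) fires=5
i=7 t=62 v=6: → [56,67); WM=61; [49,60) fires=8
i=8 t=45 v=3: DROP (t<61-3); WM=61
i=9 t=40 v=7: DROP (t<61-3); WM=61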